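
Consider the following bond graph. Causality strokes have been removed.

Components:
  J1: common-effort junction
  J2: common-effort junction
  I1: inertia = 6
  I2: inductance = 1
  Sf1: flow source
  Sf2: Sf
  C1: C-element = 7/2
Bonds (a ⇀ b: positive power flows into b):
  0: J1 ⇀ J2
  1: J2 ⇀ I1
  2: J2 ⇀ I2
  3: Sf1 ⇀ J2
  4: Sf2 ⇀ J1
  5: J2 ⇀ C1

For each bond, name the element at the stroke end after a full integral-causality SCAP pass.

#0 →J1
#1 →I1
#2 →I2
#3 →Sf1
#4 →Sf2
#5 →J2

#3 stroke→Sf1  (Sf1 (Sf) sets flow on bond)
#4 stroke→Sf2  (Sf2 fixes flow; stroke at Sf2)
#0 stroke→J1  (J1: last free bond brings effort in)
#1 stroke→I1  (I1: I, integral causality)
#2 stroke→I2  (prefer integral on I2)
#5 stroke→J2  (closing 0-jn rule on J2)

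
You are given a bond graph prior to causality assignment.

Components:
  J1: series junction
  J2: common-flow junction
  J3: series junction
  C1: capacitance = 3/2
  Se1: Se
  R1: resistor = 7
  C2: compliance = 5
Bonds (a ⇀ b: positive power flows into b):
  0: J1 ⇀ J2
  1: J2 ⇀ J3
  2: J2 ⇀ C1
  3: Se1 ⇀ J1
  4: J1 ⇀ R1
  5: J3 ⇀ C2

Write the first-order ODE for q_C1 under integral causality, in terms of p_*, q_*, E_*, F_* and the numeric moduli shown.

dq_C1/dt = E_Se1/7 - 2*q_C1/21 - q_C2/35

b3 stroke at J1  (source Se1 imposes e)
b2 stroke at J2  (prefer integral on C1)
b5 stroke at J3  (C2 integral (e out))
b1 stroke at J2  (J3: last free bond brings flow in)
b0 stroke at J1  (closing 1-jn rule on J2)
b4 stroke at R1  (J1 needs exactly one f-in)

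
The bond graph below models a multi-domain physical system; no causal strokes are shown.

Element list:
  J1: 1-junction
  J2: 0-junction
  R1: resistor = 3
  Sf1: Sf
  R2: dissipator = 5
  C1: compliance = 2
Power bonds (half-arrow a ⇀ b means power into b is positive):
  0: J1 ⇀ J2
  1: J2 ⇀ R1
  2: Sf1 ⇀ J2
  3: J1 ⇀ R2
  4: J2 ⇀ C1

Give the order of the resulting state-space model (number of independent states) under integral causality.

b2 stroke→Sf1  (Sf1 fixes flow; stroke at Sf1)
b4 stroke→J2  (C1: C, integral causality)
b0 stroke→J1  (common-e at J2 fixed by 4)
b1 stroke→R1  (J2: bond 4 brought effort, rest push out)
b3 stroke→R2  (closing 1-jn rule on J1)

1  (C1 all integral)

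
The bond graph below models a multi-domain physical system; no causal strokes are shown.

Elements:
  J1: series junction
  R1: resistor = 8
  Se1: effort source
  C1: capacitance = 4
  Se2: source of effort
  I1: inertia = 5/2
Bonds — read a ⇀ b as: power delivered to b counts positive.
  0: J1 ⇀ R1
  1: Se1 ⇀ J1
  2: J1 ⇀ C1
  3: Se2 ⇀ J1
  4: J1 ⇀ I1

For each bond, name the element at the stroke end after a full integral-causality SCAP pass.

b0 →J1
b1 →J1
b2 →J1
b3 →J1
b4 →I1

#1 stroke→J1  (source Se1 imposes e)
#3 stroke→J1  (source Se2 imposes e)
#2 stroke→J1  (C1: C, integral causality)
#4 stroke→I1  (I1 outputs flow p/I1)
#0 stroke→J1  (J1 flow already set via bond 4)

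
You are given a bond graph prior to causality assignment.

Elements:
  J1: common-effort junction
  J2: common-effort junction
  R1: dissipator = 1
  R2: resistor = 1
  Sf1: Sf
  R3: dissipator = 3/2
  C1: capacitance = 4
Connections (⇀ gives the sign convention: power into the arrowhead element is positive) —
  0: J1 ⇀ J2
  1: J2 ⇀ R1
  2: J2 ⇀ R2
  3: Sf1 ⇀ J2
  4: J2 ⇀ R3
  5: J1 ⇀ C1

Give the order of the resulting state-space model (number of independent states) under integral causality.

1  (C1 all integral)

#3 stroke at Sf1  (Sf1 fixes flow; stroke at Sf1)
#5 stroke at J1  (C1 outputs effort q/C1)
#0 stroke at J2  (J1 effort already set via bond 5)
#1 stroke at R1  (J2: bond 0 brought effort, rest push out)
#2 stroke at R2  (common-e at J2 fixed by 0)
#4 stroke at R3  (J2 effort already set via bond 0)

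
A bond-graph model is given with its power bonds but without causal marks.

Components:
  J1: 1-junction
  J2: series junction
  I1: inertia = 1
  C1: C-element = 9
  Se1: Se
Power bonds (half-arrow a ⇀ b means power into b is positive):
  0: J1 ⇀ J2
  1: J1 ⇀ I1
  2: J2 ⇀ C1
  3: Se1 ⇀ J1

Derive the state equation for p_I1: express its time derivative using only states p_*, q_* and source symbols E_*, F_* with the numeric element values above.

#3 stroke at J1  (Se1 fixes effort; stroke away)
#1 stroke at I1  (I1 outputs flow p/I1)
#0 stroke at J1  (1-jn J1 has f-setter on 1)
#2 stroke at J2  (1-jn J2 has f-setter on 0)

dp_I1/dt = E_Se1 - q_C1/9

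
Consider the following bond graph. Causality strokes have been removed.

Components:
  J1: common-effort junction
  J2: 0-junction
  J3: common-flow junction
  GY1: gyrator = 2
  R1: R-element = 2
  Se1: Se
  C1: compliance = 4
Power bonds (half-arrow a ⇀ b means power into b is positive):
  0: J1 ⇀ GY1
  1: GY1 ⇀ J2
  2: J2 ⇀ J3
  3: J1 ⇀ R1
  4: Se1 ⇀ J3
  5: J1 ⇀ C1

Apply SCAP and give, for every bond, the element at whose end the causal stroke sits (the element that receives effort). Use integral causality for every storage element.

b4 stroke at J3  (Se1: effort source, stroke at far end)
b2 stroke at J2  (only one flow-in slot at J3)
b1 stroke at GY1  (J2: bond 2 brought effort, rest push out)
b0 stroke at GY1  (GY1 both-in/both-out from 1)
b5 stroke at J1  (prefer integral on C1)
b3 stroke at R1  (J1 effort already set via bond 5)

#0 stroke at GY1
#1 stroke at GY1
#2 stroke at J2
#3 stroke at R1
#4 stroke at J3
#5 stroke at J1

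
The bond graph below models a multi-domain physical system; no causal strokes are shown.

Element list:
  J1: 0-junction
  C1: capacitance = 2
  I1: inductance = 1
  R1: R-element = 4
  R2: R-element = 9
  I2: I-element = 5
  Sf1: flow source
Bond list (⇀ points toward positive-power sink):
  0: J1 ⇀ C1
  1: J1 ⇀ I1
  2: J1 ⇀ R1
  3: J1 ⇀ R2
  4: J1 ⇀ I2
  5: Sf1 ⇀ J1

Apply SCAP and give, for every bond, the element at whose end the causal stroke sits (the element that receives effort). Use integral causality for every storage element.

β0 stroke at J1
β1 stroke at I1
β2 stroke at R1
β3 stroke at R2
β4 stroke at I2
β5 stroke at Sf1

#5 stroke→Sf1  (Sf1 (Sf) sets flow on bond)
#0 stroke→J1  (C1 outputs effort q/C1)
#1 stroke→I1  (common-e at J1 fixed by 0)
#2 stroke→R1  (J1 effort already set via bond 0)
#3 stroke→R2  (J1 effort already set via bond 0)
#4 stroke→I2  (J1 effort already set via bond 0)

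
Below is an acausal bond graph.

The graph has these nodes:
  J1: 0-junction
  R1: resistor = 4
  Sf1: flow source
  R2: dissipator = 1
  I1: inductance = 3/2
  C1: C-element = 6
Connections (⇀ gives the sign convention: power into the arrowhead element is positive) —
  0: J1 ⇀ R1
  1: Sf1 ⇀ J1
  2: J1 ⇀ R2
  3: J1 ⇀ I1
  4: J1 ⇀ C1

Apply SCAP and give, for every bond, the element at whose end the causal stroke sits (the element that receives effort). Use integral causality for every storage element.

bond 1 stroke at Sf1  (source Sf1 imposes f)
bond 3 stroke at I1  (I1 outputs flow p/I1)
bond 4 stroke at J1  (prefer integral on C1)
bond 0 stroke at R1  (J1: bond 4 brought effort, rest push out)
bond 2 stroke at R2  (0-jn J1 has e-setter on 4)

bond 0 stroke→R1
bond 1 stroke→Sf1
bond 2 stroke→R2
bond 3 stroke→I1
bond 4 stroke→J1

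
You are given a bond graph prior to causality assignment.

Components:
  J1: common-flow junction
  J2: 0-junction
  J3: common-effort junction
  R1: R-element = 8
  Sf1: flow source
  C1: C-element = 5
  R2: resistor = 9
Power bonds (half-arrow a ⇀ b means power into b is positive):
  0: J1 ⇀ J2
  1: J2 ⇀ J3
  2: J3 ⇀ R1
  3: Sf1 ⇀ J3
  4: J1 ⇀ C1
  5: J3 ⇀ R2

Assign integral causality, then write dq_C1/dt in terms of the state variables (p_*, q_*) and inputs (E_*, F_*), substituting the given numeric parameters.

dq_C1/dt = -F_Sf1 - 17*q_C1/360

#3 stroke at Sf1  (Sf1 fixes flow; stroke at Sf1)
#4 stroke at J1  (C1 outputs effort q/C1)
#0 stroke at J2  (J1: last free bond brings flow in)
#1 stroke at J3  (J2 effort already set via bond 0)
#2 stroke at R1  (J3: bond 1 brought effort, rest push out)
#5 stroke at R2  (J3: bond 1 brought effort, rest push out)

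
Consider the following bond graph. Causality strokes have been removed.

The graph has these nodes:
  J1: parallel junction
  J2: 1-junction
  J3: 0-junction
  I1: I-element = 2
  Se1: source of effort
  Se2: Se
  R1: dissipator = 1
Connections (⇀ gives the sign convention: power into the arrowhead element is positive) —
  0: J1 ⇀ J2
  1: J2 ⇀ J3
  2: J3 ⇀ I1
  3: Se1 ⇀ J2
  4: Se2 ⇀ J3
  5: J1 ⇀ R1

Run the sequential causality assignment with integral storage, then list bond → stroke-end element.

b3 stroke→J2  (Se1 (Se) sets effort on bond)
b4 stroke→J3  (Se2 fixes effort; stroke away)
b1 stroke→J2  (J3 effort already set via bond 4)
b2 stroke→I1  (J3 effort already set via bond 4)
b0 stroke→J1  (closing 1-jn rule on J2)
b5 stroke→R1  (common-e at J1 fixed by 0)

β0 stroke→J1
β1 stroke→J2
β2 stroke→I1
β3 stroke→J2
β4 stroke→J3
β5 stroke→R1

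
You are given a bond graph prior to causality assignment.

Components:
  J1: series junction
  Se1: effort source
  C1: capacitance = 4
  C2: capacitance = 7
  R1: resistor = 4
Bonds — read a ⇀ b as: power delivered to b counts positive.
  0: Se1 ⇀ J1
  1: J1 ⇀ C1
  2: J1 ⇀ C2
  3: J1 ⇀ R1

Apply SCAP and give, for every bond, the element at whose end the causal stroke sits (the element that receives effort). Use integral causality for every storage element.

β0 stroke at J1  (Se1 (Se) sets effort on bond)
β1 stroke at J1  (prefer integral on C1)
β2 stroke at J1  (prefer integral on C2)
β3 stroke at R1  (closing 1-jn rule on J1)

β0 →J1
β1 →J1
β2 →J1
β3 →R1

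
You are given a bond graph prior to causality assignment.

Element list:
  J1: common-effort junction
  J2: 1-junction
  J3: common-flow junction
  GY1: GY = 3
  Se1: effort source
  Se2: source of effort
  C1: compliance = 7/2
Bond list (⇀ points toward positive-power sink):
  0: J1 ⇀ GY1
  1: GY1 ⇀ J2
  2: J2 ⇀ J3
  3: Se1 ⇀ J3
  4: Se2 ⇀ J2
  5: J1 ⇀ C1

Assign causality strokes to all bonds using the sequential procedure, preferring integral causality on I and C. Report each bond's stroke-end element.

bond 3 |J3  (Se1: effort source, stroke at far end)
bond 4 |J2  (source Se2 imposes e)
bond 2 |J2  (closing 1-jn rule on J3)
bond 1 |GY1  (J2 needs exactly one f-in)
bond 0 |GY1  (through GY1, causality inverts; strokes same side of GY1)
bond 5 |J1  (only one effort-in slot at J1)

bond 0 stroke at GY1
bond 1 stroke at GY1
bond 2 stroke at J2
bond 3 stroke at J3
bond 4 stroke at J2
bond 5 stroke at J1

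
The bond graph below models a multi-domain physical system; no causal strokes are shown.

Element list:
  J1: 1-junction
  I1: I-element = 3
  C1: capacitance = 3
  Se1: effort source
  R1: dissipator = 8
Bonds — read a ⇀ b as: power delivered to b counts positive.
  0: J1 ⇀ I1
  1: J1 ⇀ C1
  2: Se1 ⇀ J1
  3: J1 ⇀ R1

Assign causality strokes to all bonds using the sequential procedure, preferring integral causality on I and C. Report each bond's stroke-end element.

b2 |J1  (Se1 (Se) sets effort on bond)
b0 |I1  (I1: I, integral causality)
b1 |J1  (J1: bond 0 brought flow, rest push out)
b3 |J1  (J1: bond 0 brought flow, rest push out)

bond 0 |I1
bond 1 |J1
bond 2 |J1
bond 3 |J1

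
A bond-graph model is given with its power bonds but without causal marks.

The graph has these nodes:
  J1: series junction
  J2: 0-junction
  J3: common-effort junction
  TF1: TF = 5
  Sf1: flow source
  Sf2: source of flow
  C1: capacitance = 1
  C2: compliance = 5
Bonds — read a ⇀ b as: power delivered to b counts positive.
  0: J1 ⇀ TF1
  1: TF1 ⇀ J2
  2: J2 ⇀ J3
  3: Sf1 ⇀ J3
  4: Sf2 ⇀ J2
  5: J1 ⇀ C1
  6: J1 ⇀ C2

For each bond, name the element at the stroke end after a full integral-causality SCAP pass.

β3 |Sf1  (source Sf1 imposes f)
β4 |Sf2  (Sf2 (Sf) sets flow on bond)
β2 |J3  (J3 needs exactly one e-in)
β1 |J2  (only one effort-in slot at J2)
β0 |TF1  (TF1 one-in-one-out from 1)
β5 |J1  (common-f at J1 fixed by 0)
β6 |J1  (J1: bond 0 brought flow, rest push out)

b0 →TF1
b1 →J2
b2 →J3
b3 →Sf1
b4 →Sf2
b5 →J1
b6 →J1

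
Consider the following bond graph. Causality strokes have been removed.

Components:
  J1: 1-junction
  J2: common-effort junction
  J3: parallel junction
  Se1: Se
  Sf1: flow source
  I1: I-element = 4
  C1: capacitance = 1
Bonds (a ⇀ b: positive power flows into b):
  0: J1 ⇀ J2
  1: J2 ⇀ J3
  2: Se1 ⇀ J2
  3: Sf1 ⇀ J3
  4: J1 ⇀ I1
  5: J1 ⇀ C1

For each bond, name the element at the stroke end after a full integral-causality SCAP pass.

β2 →J2  (Se1: effort source, stroke at far end)
β3 →Sf1  (Sf1 (Sf) sets flow on bond)
β0 →J1  (J2 effort already set via bond 2)
β1 →J3  (J2 effort already set via bond 2)
β4 →I1  (I1 outputs flow p/I1)
β5 →J1  (common-f at J1 fixed by 4)

β0 →J1
β1 →J3
β2 →J2
β3 →Sf1
β4 →I1
β5 →J1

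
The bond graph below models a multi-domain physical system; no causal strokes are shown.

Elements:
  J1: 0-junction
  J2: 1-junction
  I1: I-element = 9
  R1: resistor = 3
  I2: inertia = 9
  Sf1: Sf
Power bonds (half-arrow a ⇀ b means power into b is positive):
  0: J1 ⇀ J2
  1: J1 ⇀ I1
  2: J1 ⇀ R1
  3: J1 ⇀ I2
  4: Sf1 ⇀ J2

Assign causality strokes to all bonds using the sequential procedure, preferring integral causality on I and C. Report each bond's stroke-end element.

b0 stroke→J2
b1 stroke→I1
b2 stroke→J1
b3 stroke→I2
b4 stroke→Sf1

β4 →Sf1  (Sf1: flow source, stroke at near end)
β0 →J2  (1-jn J2 has f-setter on 4)
β1 →I1  (prefer integral on I1)
β3 →I2  (I2: I, integral causality)
β2 →J1  (closing 0-jn rule on J1)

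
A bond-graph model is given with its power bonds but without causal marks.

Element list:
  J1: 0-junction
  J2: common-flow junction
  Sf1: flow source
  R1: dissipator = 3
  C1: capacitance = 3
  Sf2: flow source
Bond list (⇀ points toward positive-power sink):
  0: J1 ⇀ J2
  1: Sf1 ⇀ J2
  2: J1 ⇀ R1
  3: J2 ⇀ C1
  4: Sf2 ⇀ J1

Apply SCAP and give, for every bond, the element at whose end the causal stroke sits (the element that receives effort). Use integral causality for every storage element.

#0 stroke→J2
#1 stroke→Sf1
#2 stroke→J1
#3 stroke→J2
#4 stroke→Sf2

β1 stroke at Sf1  (Sf1: flow source, stroke at near end)
β4 stroke at Sf2  (Sf2 (Sf) sets flow on bond)
β0 stroke at J2  (J2 flow already set via bond 1)
β3 stroke at J2  (1-jn J2 has f-setter on 1)
β2 stroke at J1  (closing 0-jn rule on J1)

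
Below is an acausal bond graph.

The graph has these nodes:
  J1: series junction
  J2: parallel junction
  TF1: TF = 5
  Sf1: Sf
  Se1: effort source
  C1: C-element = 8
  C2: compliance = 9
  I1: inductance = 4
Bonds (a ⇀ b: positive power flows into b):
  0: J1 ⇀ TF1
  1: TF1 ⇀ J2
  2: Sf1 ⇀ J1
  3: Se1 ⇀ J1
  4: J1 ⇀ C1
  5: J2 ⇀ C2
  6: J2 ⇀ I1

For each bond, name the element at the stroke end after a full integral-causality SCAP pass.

bond 0 stroke at J1
bond 1 stroke at TF1
bond 2 stroke at Sf1
bond 3 stroke at J1
bond 4 stroke at J1
bond 5 stroke at J2
bond 6 stroke at I1

β2 →Sf1  (Sf1 (Sf) sets flow on bond)
β3 →J1  (Se1: effort source, stroke at far end)
β0 →J1  (J1: bond 2 brought flow, rest push out)
β4 →J1  (1-jn J1 has f-setter on 2)
β1 →TF1  (TF TF1: opposite of bond 0)
β5 →J2  (prefer integral on C2)
β6 →I1  (0-jn J2 has e-setter on 5)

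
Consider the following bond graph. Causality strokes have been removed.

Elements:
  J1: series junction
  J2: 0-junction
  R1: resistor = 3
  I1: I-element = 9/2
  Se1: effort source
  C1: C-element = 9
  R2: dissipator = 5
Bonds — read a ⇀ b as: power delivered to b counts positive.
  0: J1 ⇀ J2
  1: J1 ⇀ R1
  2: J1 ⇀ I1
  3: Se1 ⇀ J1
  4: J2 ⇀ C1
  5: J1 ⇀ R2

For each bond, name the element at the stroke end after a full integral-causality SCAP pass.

β3 |J1  (Se1 (Se) sets effort on bond)
β2 |I1  (I1 outputs flow p/I1)
β0 |J1  (1-jn J1 has f-setter on 2)
β1 |J1  (common-f at J1 fixed by 2)
β5 |J1  (1-jn J1 has f-setter on 2)
β4 |J2  (closing 0-jn rule on J2)

bond 0 stroke→J1
bond 1 stroke→J1
bond 2 stroke→I1
bond 3 stroke→J1
bond 4 stroke→J2
bond 5 stroke→J1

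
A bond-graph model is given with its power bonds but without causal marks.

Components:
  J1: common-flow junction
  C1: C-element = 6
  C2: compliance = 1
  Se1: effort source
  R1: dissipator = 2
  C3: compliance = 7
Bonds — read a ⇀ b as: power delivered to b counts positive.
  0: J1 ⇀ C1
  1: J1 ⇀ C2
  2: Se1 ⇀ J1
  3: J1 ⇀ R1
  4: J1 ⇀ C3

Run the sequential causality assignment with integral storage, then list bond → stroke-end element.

#2 stroke at J1  (source Se1 imposes e)
#0 stroke at J1  (C1 outputs effort q/C1)
#1 stroke at J1  (C2: C, integral causality)
#4 stroke at J1  (C3 outputs effort q/C3)
#3 stroke at R1  (J1 needs exactly one f-in)

bond 0 |J1
bond 1 |J1
bond 2 |J1
bond 3 |R1
bond 4 |J1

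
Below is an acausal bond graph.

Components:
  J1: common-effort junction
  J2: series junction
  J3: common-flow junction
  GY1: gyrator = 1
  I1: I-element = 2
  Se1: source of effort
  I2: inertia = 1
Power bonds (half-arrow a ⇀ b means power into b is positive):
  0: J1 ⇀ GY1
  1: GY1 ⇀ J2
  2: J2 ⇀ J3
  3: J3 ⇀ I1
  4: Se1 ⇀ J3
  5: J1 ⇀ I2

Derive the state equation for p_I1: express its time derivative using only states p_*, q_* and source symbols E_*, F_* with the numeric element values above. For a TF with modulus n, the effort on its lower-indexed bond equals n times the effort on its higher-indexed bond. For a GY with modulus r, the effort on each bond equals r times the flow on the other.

#4 stroke at J3  (Se1 fixes effort; stroke away)
#3 stroke at I1  (I1 outputs flow p/I1)
#2 stroke at J3  (J3: bond 3 brought flow, rest push out)
#1 stroke at J2  (J2 flow already set via bond 2)
#0 stroke at J1  (GY GY1: same side as bond 1)
#5 stroke at I2  (common-e at J1 fixed by 0)

dp_I1/dt = E_Se1 - p_I2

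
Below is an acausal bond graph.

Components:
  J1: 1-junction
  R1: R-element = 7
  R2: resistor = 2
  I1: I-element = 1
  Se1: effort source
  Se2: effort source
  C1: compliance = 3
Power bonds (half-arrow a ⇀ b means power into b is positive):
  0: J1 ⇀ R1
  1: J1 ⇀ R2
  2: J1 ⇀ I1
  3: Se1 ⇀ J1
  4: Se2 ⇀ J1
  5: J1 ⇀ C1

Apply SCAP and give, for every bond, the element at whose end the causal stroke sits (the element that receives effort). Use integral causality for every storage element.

b3 stroke at J1  (source Se1 imposes e)
b4 stroke at J1  (Se2 fixes effort; stroke away)
b2 stroke at I1  (I1 outputs flow p/I1)
b0 stroke at J1  (1-jn J1 has f-setter on 2)
b1 stroke at J1  (J1: bond 2 brought flow, rest push out)
b5 stroke at J1  (common-f at J1 fixed by 2)

b0 →J1
b1 →J1
b2 →I1
b3 →J1
b4 →J1
b5 →J1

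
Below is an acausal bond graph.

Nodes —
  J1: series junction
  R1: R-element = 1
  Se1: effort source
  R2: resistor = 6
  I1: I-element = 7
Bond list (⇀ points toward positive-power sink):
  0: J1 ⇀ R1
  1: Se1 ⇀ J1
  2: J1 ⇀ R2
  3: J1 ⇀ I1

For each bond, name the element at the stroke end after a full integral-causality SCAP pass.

β0 →J1
β1 →J1
β2 →J1
β3 →I1

b1 stroke at J1  (Se1 fixes effort; stroke away)
b3 stroke at I1  (prefer integral on I1)
b0 stroke at J1  (common-f at J1 fixed by 3)
b2 stroke at J1  (J1: bond 3 brought flow, rest push out)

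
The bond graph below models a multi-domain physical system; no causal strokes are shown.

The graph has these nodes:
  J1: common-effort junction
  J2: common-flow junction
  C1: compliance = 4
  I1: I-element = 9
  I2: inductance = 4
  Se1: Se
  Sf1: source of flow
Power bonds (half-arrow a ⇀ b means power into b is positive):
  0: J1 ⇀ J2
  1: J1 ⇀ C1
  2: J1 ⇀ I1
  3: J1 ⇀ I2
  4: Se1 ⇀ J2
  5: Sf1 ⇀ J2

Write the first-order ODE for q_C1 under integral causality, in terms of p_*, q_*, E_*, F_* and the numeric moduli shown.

b4 |J2  (Se1 (Se) sets effort on bond)
b5 |Sf1  (source Sf1 imposes f)
b0 |J2  (J2: bond 5 brought flow, rest push out)
b1 |J1  (C1 outputs effort q/C1)
b2 |I1  (common-e at J1 fixed by 1)
b3 |I2  (0-jn J1 has e-setter on 1)

dq_C1/dt = -F_Sf1 - p_I1/9 - p_I2/4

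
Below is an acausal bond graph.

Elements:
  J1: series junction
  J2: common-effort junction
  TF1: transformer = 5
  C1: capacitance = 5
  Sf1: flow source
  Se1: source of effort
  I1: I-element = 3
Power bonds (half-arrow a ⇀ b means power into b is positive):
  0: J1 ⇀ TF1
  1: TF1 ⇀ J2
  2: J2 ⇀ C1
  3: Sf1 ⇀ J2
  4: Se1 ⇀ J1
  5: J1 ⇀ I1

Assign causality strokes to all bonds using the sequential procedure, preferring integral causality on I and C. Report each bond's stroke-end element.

b3 |Sf1  (source Sf1 imposes f)
b4 |J1  (Se1 fixes effort; stroke away)
b2 |J2  (C1 integral (e out))
b1 |TF1  (0-jn J2 has e-setter on 2)
b0 |J1  (TF1: transformer flips bond 1)
b5 |I1  (closing 1-jn rule on J1)

b0 stroke→J1
b1 stroke→TF1
b2 stroke→J2
b3 stroke→Sf1
b4 stroke→J1
b5 stroke→I1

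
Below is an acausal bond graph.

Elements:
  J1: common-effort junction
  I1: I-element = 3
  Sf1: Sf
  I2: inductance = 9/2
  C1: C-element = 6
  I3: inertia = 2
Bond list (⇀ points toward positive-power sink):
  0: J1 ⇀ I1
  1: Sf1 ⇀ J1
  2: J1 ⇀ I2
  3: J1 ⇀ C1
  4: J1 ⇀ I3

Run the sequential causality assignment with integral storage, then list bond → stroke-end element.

#1 stroke→Sf1  (Sf1 fixes flow; stroke at Sf1)
#0 stroke→I1  (I1: I, integral causality)
#2 stroke→I2  (prefer integral on I2)
#3 stroke→J1  (C1 outputs effort q/C1)
#4 stroke→I3  (J1 effort already set via bond 3)

bond 0 stroke→I1
bond 1 stroke→Sf1
bond 2 stroke→I2
bond 3 stroke→J1
bond 4 stroke→I3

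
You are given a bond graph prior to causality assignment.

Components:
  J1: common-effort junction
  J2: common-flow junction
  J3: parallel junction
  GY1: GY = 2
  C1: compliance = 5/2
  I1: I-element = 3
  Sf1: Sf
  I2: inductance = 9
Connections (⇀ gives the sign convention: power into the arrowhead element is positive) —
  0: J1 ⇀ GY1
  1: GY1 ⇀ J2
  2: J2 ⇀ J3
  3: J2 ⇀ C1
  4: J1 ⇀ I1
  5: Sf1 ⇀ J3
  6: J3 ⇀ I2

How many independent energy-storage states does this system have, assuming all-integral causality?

β5 →Sf1  (Sf1 (Sf) sets flow on bond)
β3 →J2  (prefer integral on C1)
β4 →I1  (prefer integral on I1)
β0 →J1  (J1: last free bond brings effort in)
β1 →J2  (GY1 both-in/both-out from 0)
β2 →J3  (closing 1-jn rule on J2)
β6 →I2  (common-e at J3 fixed by 2)

3  (C1, I1, I2 all integral)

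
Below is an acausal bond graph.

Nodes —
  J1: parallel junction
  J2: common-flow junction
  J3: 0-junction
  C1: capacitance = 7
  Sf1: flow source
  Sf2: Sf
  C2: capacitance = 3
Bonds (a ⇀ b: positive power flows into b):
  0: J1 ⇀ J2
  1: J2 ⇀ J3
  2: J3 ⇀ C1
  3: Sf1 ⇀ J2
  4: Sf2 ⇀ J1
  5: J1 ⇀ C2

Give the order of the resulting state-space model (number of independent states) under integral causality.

bond 3 |Sf1  (source Sf1 imposes f)
bond 4 |Sf2  (Sf2 fixes flow; stroke at Sf2)
bond 0 |J2  (common-f at J2 fixed by 3)
bond 1 |J2  (J2 flow already set via bond 3)
bond 2 |J3  (J3: last free bond brings effort in)
bond 5 |J1  (J1 needs exactly one e-in)

2  (C1, C2 all integral)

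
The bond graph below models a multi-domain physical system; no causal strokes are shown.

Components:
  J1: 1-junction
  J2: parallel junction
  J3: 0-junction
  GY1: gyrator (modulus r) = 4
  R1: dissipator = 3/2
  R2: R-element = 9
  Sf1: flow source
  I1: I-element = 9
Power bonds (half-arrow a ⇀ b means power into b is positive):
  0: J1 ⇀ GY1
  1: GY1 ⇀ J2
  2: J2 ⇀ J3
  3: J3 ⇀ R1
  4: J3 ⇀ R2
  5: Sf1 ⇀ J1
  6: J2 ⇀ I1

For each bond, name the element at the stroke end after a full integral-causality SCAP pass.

β0 stroke at J1
β1 stroke at J2
β2 stroke at J3
β3 stroke at R1
β4 stroke at R2
β5 stroke at Sf1
β6 stroke at I1

#5 stroke→Sf1  (source Sf1 imposes f)
#0 stroke→J1  (1-jn J1 has f-setter on 5)
#1 stroke→J2  (GY GY1: same side as bond 0)
#2 stroke→J3  (common-e at J2 fixed by 1)
#6 stroke→I1  (0-jn J2 has e-setter on 1)
#3 stroke→R1  (common-e at J3 fixed by 2)
#4 stroke→R2  (0-jn J3 has e-setter on 2)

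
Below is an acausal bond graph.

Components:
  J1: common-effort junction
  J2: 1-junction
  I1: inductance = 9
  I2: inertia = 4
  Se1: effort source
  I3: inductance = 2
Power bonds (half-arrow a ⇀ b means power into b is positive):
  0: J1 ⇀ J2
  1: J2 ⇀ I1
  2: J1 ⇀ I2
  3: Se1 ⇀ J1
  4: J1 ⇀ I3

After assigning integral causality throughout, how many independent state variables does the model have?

β3 stroke→J1  (Se1 fixes effort; stroke away)
β0 stroke→J2  (0-jn J1 has e-setter on 3)
β2 stroke→I2  (J1 effort already set via bond 3)
β4 stroke→I3  (J1 effort already set via bond 3)
β1 stroke→I1  (J2 needs exactly one f-in)

3  (I1, I2, I3 all integral)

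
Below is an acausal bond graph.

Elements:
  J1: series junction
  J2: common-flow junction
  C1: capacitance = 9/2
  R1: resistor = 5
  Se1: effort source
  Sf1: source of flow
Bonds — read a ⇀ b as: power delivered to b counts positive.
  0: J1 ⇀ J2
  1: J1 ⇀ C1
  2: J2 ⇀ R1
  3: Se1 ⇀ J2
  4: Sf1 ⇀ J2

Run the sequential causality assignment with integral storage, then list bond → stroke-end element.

#0 stroke→J2
#1 stroke→J1
#2 stroke→J2
#3 stroke→J2
#4 stroke→Sf1

#3 stroke at J2  (Se1 (Se) sets effort on bond)
#4 stroke at Sf1  (Sf1 (Sf) sets flow on bond)
#0 stroke at J2  (common-f at J2 fixed by 4)
#2 stroke at J2  (J2 flow already set via bond 4)
#1 stroke at J1  (common-f at J1 fixed by 0)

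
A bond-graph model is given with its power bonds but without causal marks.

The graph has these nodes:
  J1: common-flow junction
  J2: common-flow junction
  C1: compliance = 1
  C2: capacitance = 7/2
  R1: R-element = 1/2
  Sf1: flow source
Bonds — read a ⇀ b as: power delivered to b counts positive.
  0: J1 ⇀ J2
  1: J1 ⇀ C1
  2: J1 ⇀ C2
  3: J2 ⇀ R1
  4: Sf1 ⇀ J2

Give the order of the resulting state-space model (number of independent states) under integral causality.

b4 stroke→Sf1  (Sf1 (Sf) sets flow on bond)
b0 stroke→J2  (common-f at J2 fixed by 4)
b3 stroke→J2  (common-f at J2 fixed by 4)
b1 stroke→J1  (common-f at J1 fixed by 0)
b2 stroke→J1  (J1 flow already set via bond 0)

2  (C1, C2 all integral)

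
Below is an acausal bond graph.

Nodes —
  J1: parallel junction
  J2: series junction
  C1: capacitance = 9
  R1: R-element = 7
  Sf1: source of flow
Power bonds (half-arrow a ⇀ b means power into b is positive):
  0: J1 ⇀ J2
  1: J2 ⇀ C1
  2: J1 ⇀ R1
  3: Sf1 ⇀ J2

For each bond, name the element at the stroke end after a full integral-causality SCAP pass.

β0 stroke at J2
β1 stroke at J2
β2 stroke at J1
β3 stroke at Sf1

β3 |Sf1  (source Sf1 imposes f)
β0 |J2  (common-f at J2 fixed by 3)
β1 |J2  (J2 flow already set via bond 3)
β2 |J1  (J1 needs exactly one e-in)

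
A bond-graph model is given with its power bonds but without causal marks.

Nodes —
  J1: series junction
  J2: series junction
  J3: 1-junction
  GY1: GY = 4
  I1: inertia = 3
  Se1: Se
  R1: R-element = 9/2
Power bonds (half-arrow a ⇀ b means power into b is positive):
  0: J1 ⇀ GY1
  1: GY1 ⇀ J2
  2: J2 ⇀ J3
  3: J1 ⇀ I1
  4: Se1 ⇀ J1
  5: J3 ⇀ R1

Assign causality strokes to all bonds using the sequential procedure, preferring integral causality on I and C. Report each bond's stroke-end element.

b0 |J1
b1 |J2
b2 |J3
b3 |I1
b4 |J1
b5 |R1

b4 |J1  (Se1 fixes effort; stroke away)
b3 |I1  (I1 integral (f out))
b0 |J1  (common-f at J1 fixed by 3)
b1 |J2  (GY GY1: same side as bond 0)
b2 |J3  (closing 1-jn rule on J2)
b5 |R1  (only one flow-in slot at J3)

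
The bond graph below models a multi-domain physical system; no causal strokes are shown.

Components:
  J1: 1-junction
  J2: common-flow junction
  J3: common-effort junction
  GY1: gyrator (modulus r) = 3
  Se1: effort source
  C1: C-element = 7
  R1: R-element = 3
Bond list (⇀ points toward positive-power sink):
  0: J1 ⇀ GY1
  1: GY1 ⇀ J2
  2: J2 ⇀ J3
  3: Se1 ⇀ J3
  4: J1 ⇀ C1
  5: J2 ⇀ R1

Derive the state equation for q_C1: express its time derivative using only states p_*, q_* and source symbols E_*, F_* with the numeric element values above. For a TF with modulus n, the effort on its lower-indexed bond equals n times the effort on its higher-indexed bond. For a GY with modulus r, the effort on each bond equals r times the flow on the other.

b3 stroke→J3  (source Se1 imposes e)
b2 stroke→J2  (J3: bond 3 brought effort, rest push out)
b4 stroke→J1  (C1: C, integral causality)
b0 stroke→GY1  (J1 needs exactly one f-in)
b1 stroke→GY1  (GY1: gyrator matches bond 0)
b5 stroke→J2  (J2: bond 1 brought flow, rest push out)

dq_C1/dt = E_Se1/3 - q_C1/21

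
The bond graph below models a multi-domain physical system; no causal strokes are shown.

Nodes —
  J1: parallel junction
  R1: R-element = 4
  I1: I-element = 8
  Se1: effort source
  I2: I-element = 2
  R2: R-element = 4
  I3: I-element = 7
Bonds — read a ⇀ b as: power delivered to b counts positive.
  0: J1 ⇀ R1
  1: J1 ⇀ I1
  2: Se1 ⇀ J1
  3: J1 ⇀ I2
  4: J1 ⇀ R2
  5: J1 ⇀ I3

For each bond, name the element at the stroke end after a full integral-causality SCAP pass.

b0 stroke at R1
b1 stroke at I1
b2 stroke at J1
b3 stroke at I2
b4 stroke at R2
b5 stroke at I3

b2 stroke→J1  (source Se1 imposes e)
b0 stroke→R1  (common-e at J1 fixed by 2)
b1 stroke→I1  (common-e at J1 fixed by 2)
b3 stroke→I2  (J1 effort already set via bond 2)
b4 stroke→R2  (0-jn J1 has e-setter on 2)
b5 stroke→I3  (0-jn J1 has e-setter on 2)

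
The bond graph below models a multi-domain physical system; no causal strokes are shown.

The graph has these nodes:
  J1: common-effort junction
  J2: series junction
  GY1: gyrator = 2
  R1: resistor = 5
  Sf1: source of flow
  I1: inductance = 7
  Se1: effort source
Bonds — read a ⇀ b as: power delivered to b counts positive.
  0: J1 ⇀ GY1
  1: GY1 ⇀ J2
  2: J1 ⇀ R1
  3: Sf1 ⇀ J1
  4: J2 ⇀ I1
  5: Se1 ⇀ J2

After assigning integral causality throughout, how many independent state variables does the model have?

#3 stroke at Sf1  (Sf1 (Sf) sets flow on bond)
#5 stroke at J2  (Se1 (Se) sets effort on bond)
#4 stroke at I1  (prefer integral on I1)
#1 stroke at J2  (common-f at J2 fixed by 4)
#0 stroke at J1  (GY1: gyrator matches bond 1)
#2 stroke at R1  (common-e at J1 fixed by 0)

1  (I1 all integral)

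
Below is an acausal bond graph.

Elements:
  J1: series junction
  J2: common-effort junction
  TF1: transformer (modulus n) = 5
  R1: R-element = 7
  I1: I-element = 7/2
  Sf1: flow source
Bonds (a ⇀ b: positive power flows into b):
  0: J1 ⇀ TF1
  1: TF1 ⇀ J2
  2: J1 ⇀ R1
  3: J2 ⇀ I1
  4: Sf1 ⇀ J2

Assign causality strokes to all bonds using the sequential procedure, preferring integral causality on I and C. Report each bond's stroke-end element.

bond 4 stroke at Sf1  (source Sf1 imposes f)
bond 3 stroke at I1  (I1: I, integral causality)
bond 1 stroke at J2  (J2: last free bond brings effort in)
bond 0 stroke at TF1  (TF TF1: opposite of bond 1)
bond 2 stroke at J1  (J1: bond 0 brought flow, rest push out)

β0 stroke→TF1
β1 stroke→J2
β2 stroke→J1
β3 stroke→I1
β4 stroke→Sf1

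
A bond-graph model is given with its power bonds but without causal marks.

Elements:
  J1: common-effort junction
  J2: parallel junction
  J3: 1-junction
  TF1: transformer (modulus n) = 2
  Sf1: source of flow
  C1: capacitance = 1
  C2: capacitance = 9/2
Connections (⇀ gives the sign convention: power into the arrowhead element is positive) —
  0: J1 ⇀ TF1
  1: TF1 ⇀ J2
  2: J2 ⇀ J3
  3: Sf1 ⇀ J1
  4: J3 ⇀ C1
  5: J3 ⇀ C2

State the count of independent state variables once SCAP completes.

bond 3 →Sf1  (Sf1 fixes flow; stroke at Sf1)
bond 0 →J1  (closing 0-jn rule on J1)
bond 1 →TF1  (TF1 one-in-one-out from 0)
bond 2 →J2  (only one effort-in slot at J2)
bond 4 →J3  (common-f at J3 fixed by 2)
bond 5 →J3  (1-jn J3 has f-setter on 2)

2  (C1, C2 all integral)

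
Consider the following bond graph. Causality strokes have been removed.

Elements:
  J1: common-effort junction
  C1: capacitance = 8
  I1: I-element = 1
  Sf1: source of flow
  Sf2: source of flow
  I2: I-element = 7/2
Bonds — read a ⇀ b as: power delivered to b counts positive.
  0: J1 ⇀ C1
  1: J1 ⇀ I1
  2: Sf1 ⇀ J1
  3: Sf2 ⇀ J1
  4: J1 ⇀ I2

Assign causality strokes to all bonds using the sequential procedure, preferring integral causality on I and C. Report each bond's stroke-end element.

bond 2 |Sf1  (Sf1: flow source, stroke at near end)
bond 3 |Sf2  (source Sf2 imposes f)
bond 0 |J1  (prefer integral on C1)
bond 1 |I1  (common-e at J1 fixed by 0)
bond 4 |I2  (0-jn J1 has e-setter on 0)

β0 stroke→J1
β1 stroke→I1
β2 stroke→Sf1
β3 stroke→Sf2
β4 stroke→I2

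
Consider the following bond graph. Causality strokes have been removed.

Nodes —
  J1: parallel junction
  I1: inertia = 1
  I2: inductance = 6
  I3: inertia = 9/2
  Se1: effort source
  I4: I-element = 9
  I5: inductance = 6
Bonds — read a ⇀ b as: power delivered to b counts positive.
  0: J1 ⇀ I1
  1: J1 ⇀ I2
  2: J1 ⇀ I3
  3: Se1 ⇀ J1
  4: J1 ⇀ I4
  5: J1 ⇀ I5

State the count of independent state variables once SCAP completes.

β3 stroke at J1  (Se1: effort source, stroke at far end)
β0 stroke at I1  (0-jn J1 has e-setter on 3)
β1 stroke at I2  (J1: bond 3 brought effort, rest push out)
β2 stroke at I3  (common-e at J1 fixed by 3)
β4 stroke at I4  (common-e at J1 fixed by 3)
β5 stroke at I5  (0-jn J1 has e-setter on 3)

5  (I1, I2, I3, I4, I5 all integral)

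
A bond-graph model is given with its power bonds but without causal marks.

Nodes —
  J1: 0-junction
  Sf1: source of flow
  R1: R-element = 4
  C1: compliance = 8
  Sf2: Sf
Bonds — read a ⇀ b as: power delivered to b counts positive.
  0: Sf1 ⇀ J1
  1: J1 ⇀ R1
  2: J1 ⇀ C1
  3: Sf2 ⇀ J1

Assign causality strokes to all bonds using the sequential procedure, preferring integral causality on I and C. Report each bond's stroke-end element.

β0 stroke at Sf1
β1 stroke at R1
β2 stroke at J1
β3 stroke at Sf2

#0 →Sf1  (Sf1 fixes flow; stroke at Sf1)
#3 →Sf2  (Sf2 (Sf) sets flow on bond)
#2 →J1  (C1 integral (e out))
#1 →R1  (J1: bond 2 brought effort, rest push out)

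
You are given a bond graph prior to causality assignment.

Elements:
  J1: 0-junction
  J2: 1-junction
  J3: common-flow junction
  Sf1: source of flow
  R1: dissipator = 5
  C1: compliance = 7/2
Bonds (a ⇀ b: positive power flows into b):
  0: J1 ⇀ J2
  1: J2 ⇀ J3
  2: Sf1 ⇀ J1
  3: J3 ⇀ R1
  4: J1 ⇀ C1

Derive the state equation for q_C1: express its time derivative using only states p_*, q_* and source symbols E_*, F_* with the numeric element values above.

β2 stroke at Sf1  (Sf1 fixes flow; stroke at Sf1)
β4 stroke at J1  (C1 outputs effort q/C1)
β0 stroke at J2  (0-jn J1 has e-setter on 4)
β1 stroke at J3  (closing 1-jn rule on J2)
β3 stroke at R1  (closing 1-jn rule on J3)

dq_C1/dt = F_Sf1 - 2*q_C1/35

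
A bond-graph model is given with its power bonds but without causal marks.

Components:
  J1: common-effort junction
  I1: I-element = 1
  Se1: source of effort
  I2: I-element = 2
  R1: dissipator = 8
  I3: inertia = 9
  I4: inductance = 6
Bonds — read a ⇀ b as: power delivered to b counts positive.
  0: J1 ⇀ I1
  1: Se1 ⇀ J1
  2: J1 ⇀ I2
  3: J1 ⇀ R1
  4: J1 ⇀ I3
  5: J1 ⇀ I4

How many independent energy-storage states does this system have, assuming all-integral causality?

4  (I1, I2, I3, I4 all integral)

β1 →J1  (Se1 fixes effort; stroke away)
β0 →I1  (J1 effort already set via bond 1)
β2 →I2  (0-jn J1 has e-setter on 1)
β3 →R1  (J1 effort already set via bond 1)
β4 →I3  (common-e at J1 fixed by 1)
β5 →I4  (common-e at J1 fixed by 1)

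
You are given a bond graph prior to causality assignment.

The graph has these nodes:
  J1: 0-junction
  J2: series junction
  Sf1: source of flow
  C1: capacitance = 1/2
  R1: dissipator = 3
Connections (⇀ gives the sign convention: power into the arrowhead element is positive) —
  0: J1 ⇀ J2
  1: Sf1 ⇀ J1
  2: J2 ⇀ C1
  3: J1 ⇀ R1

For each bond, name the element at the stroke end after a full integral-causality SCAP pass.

β0 →J1
β1 →Sf1
β2 →J2
β3 →R1

b1 stroke at Sf1  (Sf1 fixes flow; stroke at Sf1)
b2 stroke at J2  (C1 outputs effort q/C1)
b0 stroke at J1  (only one flow-in slot at J2)
b3 stroke at R1  (J1 effort already set via bond 0)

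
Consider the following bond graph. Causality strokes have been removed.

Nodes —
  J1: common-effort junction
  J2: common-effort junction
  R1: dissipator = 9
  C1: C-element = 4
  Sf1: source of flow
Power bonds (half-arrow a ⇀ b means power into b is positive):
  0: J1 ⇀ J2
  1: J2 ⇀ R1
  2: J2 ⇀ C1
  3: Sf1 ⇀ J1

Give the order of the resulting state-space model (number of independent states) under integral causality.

1  (C1 all integral)

b3 |Sf1  (Sf1 (Sf) sets flow on bond)
b0 |J1  (closing 0-jn rule on J1)
b2 |J2  (C1 outputs effort q/C1)
b1 |R1  (J2: bond 2 brought effort, rest push out)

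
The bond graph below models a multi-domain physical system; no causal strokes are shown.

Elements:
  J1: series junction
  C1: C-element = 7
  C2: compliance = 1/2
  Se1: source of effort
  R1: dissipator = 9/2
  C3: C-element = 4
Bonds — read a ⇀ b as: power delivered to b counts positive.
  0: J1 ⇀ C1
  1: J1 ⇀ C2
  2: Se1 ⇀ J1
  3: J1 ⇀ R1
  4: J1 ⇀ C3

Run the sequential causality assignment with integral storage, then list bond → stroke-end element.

b0 |J1
b1 |J1
b2 |J1
b3 |R1
b4 |J1

bond 2 →J1  (Se1: effort source, stroke at far end)
bond 0 →J1  (C1 integral (e out))
bond 1 →J1  (C2: C, integral causality)
bond 4 →J1  (C3: C, integral causality)
bond 3 →R1  (closing 1-jn rule on J1)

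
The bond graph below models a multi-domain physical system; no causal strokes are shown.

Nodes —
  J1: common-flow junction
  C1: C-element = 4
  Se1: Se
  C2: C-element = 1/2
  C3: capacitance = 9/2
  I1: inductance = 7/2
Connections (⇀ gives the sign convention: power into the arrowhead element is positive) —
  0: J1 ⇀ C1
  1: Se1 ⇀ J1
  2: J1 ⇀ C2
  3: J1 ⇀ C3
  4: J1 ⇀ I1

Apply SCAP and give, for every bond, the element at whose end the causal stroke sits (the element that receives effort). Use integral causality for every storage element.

#1 →J1  (Se1: effort source, stroke at far end)
#0 →J1  (C1: C, integral causality)
#2 →J1  (C2 outputs effort q/C2)
#3 →J1  (C3 outputs effort q/C3)
#4 →I1  (J1: last free bond brings flow in)

β0 stroke at J1
β1 stroke at J1
β2 stroke at J1
β3 stroke at J1
β4 stroke at I1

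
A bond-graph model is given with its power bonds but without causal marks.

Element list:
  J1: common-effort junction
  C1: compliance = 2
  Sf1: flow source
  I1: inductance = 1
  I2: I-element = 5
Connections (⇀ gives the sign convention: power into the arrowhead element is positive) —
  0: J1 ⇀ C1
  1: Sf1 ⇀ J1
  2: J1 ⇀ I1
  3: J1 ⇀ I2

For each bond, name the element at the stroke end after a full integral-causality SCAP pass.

#0 →J1
#1 →Sf1
#2 →I1
#3 →I2

#1 stroke at Sf1  (source Sf1 imposes f)
#0 stroke at J1  (prefer integral on C1)
#2 stroke at I1  (J1: bond 0 brought effort, rest push out)
#3 stroke at I2  (common-e at J1 fixed by 0)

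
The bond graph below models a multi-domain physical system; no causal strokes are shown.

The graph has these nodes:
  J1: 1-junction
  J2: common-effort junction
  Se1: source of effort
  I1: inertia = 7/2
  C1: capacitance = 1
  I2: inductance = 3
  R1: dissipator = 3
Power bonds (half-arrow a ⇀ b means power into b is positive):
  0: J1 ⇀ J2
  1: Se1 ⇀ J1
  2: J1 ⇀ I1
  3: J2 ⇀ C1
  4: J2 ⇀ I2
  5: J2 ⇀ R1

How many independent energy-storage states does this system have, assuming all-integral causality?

bond 1 stroke at J1  (Se1 fixes effort; stroke away)
bond 2 stroke at I1  (I1: I, integral causality)
bond 0 stroke at J1  (common-f at J1 fixed by 2)
bond 3 stroke at J2  (prefer integral on C1)
bond 4 stroke at I2  (J2 effort already set via bond 3)
bond 5 stroke at R1  (J2: bond 3 brought effort, rest push out)

3  (C1, I1, I2 all integral)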